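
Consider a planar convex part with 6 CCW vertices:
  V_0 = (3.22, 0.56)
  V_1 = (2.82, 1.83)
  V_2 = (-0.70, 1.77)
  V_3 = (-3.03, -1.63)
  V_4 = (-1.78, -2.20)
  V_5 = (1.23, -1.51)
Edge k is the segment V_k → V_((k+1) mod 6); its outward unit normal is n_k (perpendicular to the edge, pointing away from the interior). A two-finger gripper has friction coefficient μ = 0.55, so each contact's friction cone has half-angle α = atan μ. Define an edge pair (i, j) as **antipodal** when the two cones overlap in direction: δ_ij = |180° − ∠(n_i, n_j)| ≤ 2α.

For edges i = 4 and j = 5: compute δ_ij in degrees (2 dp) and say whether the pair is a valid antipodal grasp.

δ = 146.78°, invalid

α = atan 0.55 = 28.81°;  2α = 57.62°
edge 4: e_4 = (+3.01, +0.69);  n_4 = (+0.2234, -0.9747)
edge 5: e_5 = (+1.99, +2.07);  n_5 = (+0.7209, -0.6930)
∠(n_4, n_5) = 33.22°
δ = |180° − 33.22°| = 146.78°
146.78° > 2α = 57.62°  →  invalid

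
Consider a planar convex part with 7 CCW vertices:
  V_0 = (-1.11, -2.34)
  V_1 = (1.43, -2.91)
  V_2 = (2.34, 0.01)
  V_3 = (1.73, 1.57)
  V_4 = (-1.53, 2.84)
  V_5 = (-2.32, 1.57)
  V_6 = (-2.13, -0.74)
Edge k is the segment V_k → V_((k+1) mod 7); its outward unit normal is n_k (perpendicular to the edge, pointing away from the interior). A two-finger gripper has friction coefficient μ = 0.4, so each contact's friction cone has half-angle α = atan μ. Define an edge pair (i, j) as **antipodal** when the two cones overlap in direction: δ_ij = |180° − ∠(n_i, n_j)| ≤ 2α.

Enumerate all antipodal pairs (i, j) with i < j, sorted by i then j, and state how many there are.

α = atan 0.4 = 21.80°;  2α = 43.60°
n_0 = (-0.2190, -0.9757)
n_1 = (+0.9547, -0.2975)
n_2 = (+0.9313, +0.3642)
n_3 = (+0.3630, +0.9318)
n_4 = (-0.8491, +0.5282)
n_5 = (-0.9966, -0.0820)
n_6 = (-0.8432, -0.5376)
  (0,1): δ = 94.66°  ·
  (0,2): δ = 56.00°  ·
  (0,3): δ = 8.64°  ✓
  (0,4): δ = 70.76°  ·
  (0,5): δ = 107.35°  ·
  (0,6): δ = 135.17°  ·
  (1,2): δ = 141.33°  ·
  (1,3): δ = 93.98°  ·
  (1,4): δ = 14.57°  ✓
  (1,5): δ = 22.01°  ✓
  (1,6): δ = 49.83°  ·
  (2,3): δ = 132.64°  ·
  (2,4): δ = 53.24°  ·
  (2,5): δ = 16.65°  ✓
  (2,6): δ = 11.16°  ✓
  (3,4): δ = 100.60°  ·
  (3,5): δ = 64.01°  ·
  (3,6): δ = 36.20°  ✓
  (4,5): δ = 143.41°  ·
  (4,6): δ = 115.60°  ·
  (5,6): δ = 152.18°  ·
antipodal pairs: 6

count = 6; pairs: (0,3), (1,4), (1,5), (2,5), (2,6), (3,6)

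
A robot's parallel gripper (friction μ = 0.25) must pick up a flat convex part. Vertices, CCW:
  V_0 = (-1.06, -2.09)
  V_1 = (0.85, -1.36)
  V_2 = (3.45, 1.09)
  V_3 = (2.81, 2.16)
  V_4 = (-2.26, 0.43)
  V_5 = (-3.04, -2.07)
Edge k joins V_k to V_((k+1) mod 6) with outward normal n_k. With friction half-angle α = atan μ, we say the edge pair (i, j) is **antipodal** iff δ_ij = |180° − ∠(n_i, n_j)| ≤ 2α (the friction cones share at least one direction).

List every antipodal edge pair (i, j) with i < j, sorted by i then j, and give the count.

α = atan 0.25 = 14.04°;  2α = 28.07°
n_0 = (+0.3570, -0.9341)
n_1 = (+0.6858, -0.7278)
n_2 = (+0.8582, +0.5133)
n_3 = (-0.3229, +0.9464)
n_4 = (-0.9546, +0.2978)
n_5 = (-0.0101, -0.9999)
  (0,1): δ = 157.62°  ·
  (0,2): δ = 80.03°  ·
  (0,3): δ = 2.08°  ✓
  (0,4): δ = 51.76°  ·
  (0,5): δ = 158.50°  ·
  (1,2): δ = 102.41°  ·
  (1,3): δ = 24.46°  ✓
  (1,4): δ = 29.37°  ·
  (1,5): δ = 136.12°  ·
  (2,3): δ = 102.04°  ·
  (2,4): δ = 48.21°  ·
  (2,5): δ = 58.54°  ·
  (3,4): δ = 126.17°  ·
  (3,5): δ = 19.42°  ✓
  (4,5): δ = 73.25°  ·
antipodal pairs: 3

count = 3; pairs: (0,3), (1,3), (3,5)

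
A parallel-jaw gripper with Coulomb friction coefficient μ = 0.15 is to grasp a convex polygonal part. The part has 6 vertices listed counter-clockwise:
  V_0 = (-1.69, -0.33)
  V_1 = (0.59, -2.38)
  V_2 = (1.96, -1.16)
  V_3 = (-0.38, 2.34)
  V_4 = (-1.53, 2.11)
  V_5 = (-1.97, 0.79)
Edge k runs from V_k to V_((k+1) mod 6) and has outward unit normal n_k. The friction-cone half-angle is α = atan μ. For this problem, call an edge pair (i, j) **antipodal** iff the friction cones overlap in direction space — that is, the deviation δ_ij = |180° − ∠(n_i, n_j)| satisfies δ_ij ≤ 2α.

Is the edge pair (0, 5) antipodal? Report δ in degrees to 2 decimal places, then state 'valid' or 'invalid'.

α = atan 0.15 = 8.53°;  2α = 17.06°
edge 0: e_0 = (+2.28, -2.05);  n_0 = (-0.6686, -0.7436)
edge 5: e_5 = (+0.28, -1.12);  n_5 = (-0.9701, -0.2425)
∠(n_0, n_5) = 34.00°
δ = |180° − 34.00°| = 146.00°
146.00° > 2α = 17.06°  →  invalid

δ = 146.00°, invalid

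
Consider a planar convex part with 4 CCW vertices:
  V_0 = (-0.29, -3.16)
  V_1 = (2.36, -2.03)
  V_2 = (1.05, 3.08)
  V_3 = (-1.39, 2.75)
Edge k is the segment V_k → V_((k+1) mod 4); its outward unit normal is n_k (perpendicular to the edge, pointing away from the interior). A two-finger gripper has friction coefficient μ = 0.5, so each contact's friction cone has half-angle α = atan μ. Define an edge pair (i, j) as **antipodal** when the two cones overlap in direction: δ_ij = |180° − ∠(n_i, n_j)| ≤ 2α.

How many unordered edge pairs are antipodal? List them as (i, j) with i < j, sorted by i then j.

α = atan 0.5 = 26.57°;  2α = 53.13°
n_0 = (+0.3922, -0.9199)
n_1 = (+0.9687, +0.2483)
n_2 = (-0.1340, +0.9910)
n_3 = (-0.9831, -0.1830)
  (0,1): δ = 98.72°  ·
  (0,2): δ = 15.39°  ✓
  (0,3): δ = 77.45°  ·
  (1,2): δ = 96.68°  ·
  (1,3): δ = 3.84°  ✓
  (2,3): δ = 87.16°  ·
antipodal pairs: 2

count = 2; pairs: (0,2), (1,3)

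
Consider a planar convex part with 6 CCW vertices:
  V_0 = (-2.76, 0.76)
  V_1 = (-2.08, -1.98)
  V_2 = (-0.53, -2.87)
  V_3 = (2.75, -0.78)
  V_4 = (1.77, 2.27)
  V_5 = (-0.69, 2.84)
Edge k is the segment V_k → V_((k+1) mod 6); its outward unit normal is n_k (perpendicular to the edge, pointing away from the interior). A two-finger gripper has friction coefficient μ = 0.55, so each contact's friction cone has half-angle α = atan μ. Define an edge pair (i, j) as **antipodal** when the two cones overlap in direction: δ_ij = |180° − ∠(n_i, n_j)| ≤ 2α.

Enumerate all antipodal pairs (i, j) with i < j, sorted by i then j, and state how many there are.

count = 5; pairs: (0,3), (1,3), (1,4), (2,4), (2,5)

α = atan 0.55 = 28.81°;  2α = 57.62°
n_0 = (-0.9706, -0.2409)
n_1 = (-0.4979, -0.8672)
n_2 = (+0.5374, -0.8433)
n_3 = (+0.9521, +0.3059)
n_4 = (+0.2257, +0.9742)
n_5 = (-0.7088, +0.7054)
  (0,1): δ = 133.80°  ·
  (0,2): δ = 71.43°  ·
  (0,3): δ = 3.88°  ✓
  (0,4): δ = 63.02°  ·
  (0,5): δ = 121.20°  ·
  (1,2): δ = 117.63°  ·
  (1,3): δ = 42.32°  ✓
  (1,4): δ = 16.82°  ✓
  (1,5): δ = 75.00°  ·
  (2,3): δ = 104.69°  ·
  (2,4): δ = 45.55°  ✓
  (2,5): δ = 12.63°  ✓
  (3,4): δ = 120.86°  ·
  (3,5): δ = 62.67°  ·
  (4,5): δ = 121.82°  ·
antipodal pairs: 5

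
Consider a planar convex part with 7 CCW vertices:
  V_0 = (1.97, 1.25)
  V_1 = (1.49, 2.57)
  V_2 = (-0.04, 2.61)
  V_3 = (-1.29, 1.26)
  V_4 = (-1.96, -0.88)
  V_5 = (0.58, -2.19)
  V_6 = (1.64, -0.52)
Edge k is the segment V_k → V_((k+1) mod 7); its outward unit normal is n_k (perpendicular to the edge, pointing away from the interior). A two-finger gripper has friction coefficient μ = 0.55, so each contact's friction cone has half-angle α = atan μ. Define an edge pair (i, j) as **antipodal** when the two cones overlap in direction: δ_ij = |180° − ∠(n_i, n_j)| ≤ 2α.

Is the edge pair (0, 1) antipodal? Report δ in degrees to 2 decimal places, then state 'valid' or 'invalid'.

δ = 111.48°, invalid

α = atan 0.55 = 28.81°;  2α = 57.62°
edge 0: e_0 = (-0.48, +1.32);  n_0 = (+0.9398, +0.3417)
edge 1: e_1 = (-1.53, +0.04);  n_1 = (+0.0261, +0.9997)
∠(n_0, n_1) = 68.52°
δ = |180° − 68.52°| = 111.48°
111.48° > 2α = 57.62°  →  invalid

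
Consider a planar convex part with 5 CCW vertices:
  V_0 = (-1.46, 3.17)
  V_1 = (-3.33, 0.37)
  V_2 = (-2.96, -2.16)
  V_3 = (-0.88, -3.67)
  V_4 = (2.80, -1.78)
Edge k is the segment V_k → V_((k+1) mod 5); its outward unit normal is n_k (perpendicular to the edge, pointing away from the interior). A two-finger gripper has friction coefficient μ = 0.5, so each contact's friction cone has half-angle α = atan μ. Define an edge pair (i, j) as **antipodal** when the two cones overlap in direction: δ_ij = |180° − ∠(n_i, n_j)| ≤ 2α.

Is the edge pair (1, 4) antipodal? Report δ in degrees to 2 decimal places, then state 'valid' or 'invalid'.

α = atan 0.5 = 26.57°;  2α = 53.13°
edge 1: e_1 = (+0.37, -2.53);  n_1 = (-0.9895, -0.1447)
edge 4: e_4 = (-4.26, +4.95);  n_4 = (+0.7580, +0.6523)
∠(n_1, n_4) = 147.60°
δ = |180° − 147.60°| = 32.40°
32.40° ≤ 2α = 53.13°  →  valid

δ = 32.40°, valid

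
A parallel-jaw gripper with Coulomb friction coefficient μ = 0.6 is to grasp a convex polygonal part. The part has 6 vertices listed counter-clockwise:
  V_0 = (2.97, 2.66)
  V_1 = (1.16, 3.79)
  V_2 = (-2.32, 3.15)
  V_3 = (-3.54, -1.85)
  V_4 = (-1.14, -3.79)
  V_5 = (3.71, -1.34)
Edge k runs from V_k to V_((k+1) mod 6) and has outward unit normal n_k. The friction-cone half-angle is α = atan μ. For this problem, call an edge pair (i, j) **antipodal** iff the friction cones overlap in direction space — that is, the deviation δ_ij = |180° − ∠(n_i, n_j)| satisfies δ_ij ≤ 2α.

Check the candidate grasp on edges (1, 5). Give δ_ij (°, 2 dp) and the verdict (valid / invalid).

δ = 90.06°, invalid

α = atan 0.6 = 30.96°;  2α = 61.93°
edge 1: e_1 = (-3.48, -0.64);  n_1 = (-0.1809, +0.9835)
edge 5: e_5 = (-0.74, +4.00);  n_5 = (+0.9833, +0.1819)
∠(n_1, n_5) = 89.94°
δ = |180° − 89.94°| = 90.06°
90.06° > 2α = 61.93°  →  invalid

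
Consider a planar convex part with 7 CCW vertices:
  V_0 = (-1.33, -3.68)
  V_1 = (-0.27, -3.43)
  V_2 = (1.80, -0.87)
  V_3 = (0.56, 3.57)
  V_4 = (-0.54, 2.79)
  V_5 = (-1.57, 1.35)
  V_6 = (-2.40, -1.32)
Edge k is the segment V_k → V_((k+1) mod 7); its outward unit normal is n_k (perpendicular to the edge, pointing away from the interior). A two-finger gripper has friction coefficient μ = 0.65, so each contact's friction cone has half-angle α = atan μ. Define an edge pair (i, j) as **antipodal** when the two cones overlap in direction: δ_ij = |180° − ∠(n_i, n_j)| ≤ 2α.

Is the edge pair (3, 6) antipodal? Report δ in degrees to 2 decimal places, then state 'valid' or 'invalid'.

δ = 100.95°, invalid

α = atan 0.65 = 33.02°;  2α = 66.05°
edge 3: e_3 = (-1.10, -0.78);  n_3 = (-0.5784, +0.8157)
edge 6: e_6 = (+1.07, -2.36);  n_6 = (-0.9108, -0.4129)
∠(n_3, n_6) = 79.05°
δ = |180° − 79.05°| = 100.95°
100.95° > 2α = 66.05°  →  invalid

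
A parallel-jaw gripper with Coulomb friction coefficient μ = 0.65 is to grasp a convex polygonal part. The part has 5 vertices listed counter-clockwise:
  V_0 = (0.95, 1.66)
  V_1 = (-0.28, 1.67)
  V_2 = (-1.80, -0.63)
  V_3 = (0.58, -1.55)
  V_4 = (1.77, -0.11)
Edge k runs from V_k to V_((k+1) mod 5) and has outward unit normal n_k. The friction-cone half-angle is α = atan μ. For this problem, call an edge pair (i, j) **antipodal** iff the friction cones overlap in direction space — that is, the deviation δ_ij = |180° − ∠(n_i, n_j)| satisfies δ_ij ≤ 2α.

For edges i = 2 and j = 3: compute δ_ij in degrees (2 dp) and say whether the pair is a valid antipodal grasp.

δ = 108.44°, invalid

α = atan 0.65 = 33.02°;  2α = 66.05°
edge 2: e_2 = (+2.38, -0.92);  n_2 = (-0.3606, -0.9327)
edge 3: e_3 = (+1.19, +1.44);  n_3 = (+0.7708, -0.6370)
∠(n_2, n_3) = 71.56°
δ = |180° − 71.56°| = 108.44°
108.44° > 2α = 66.05°  →  invalid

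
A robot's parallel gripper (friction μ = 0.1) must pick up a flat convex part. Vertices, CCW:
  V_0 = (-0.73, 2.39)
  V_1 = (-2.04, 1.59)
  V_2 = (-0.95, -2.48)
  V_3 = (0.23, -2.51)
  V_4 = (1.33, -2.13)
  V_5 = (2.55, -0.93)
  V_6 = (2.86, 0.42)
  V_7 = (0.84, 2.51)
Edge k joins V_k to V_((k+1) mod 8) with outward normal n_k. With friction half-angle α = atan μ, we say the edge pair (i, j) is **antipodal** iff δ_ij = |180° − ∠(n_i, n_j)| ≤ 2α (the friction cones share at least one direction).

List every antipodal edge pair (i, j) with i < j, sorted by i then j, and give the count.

α = atan 0.1 = 5.71°;  2α = 11.42°
n_0 = (-0.5212, +0.8534)
n_1 = (-0.9660, -0.2587)
n_2 = (-0.0254, -0.9997)
n_3 = (+0.3265, -0.9452)
n_4 = (+0.7012, -0.7129)
n_5 = (+0.9746, -0.2238)
n_6 = (+0.7190, +0.6950)
n_7 = (-0.0762, +0.9971)
  (0,1): δ = 106.42°  ·
  (0,2): δ = 32.87°  ·
  (0,3): δ = 12.35°  ·
  (0,4): δ = 13.11°  ·
  (0,5): δ = 45.66°  ·
  (0,6): δ = 102.61°  ·
  (0,7): δ = 152.96°  ·
  (1,2): δ = 106.45°  ·
  (1,3): δ = 85.94°  ·
  (1,4): δ = 60.47°  ·
  (1,5): δ = 27.93°  ·
  (1,6): δ = 29.03°  ·
  (1,7): δ = 79.38°  ·
  (2,3): δ = 159.49°  ·
  (2,4): δ = 134.02°  ·
  (2,5): δ = 101.48°  ·
  (2,6): δ = 44.52°  ·
  (2,7): δ = 5.83°  ✓
  (3,4): δ = 154.53°  ·
  (3,5): δ = 121.99°  ·
  (3,6): δ = 65.03°  ·
  (3,7): δ = 14.69°  ·
  (4,5): δ = 147.46°  ·
  (4,6): δ = 90.50°  ·
  (4,7): δ = 40.16°  ·
  (5,6): δ = 123.04°  ·
  (5,7): δ = 72.70°  ·
  (6,7): δ = 129.65°  ·
antipodal pairs: 1

count = 1; pairs: (2,7)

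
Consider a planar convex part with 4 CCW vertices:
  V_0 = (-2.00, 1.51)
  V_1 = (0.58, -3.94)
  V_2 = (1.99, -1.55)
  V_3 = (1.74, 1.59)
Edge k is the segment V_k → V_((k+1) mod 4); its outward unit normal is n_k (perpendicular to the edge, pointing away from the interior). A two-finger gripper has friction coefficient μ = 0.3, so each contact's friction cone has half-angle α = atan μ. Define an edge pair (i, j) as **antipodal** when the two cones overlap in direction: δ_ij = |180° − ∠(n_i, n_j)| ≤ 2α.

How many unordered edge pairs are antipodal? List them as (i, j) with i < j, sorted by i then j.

count = 1; pairs: (0,2)

α = atan 0.3 = 16.70°;  2α = 33.40°
n_0 = (-0.9038, -0.4279)
n_1 = (+0.8613, -0.5081)
n_2 = (+0.9968, +0.0794)
n_3 = (-0.0214, +0.9998)
  (0,1): δ = 55.87°  ·
  (0,2): δ = 20.78°  ✓
  (0,3): δ = 65.89°  ·
  (1,2): δ = 144.91°  ·
  (1,3): δ = 58.24°  ·
  (2,3): δ = 93.33°  ·
antipodal pairs: 1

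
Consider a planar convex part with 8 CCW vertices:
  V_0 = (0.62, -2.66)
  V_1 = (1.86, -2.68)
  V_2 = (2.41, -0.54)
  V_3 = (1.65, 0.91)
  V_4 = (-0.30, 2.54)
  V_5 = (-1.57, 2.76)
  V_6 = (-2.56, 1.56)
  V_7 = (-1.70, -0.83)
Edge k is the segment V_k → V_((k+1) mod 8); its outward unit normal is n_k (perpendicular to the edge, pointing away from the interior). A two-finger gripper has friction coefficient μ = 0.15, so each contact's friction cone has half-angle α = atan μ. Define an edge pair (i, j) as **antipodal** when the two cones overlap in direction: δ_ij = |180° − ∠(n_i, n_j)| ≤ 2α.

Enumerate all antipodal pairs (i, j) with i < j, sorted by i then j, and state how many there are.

α = atan 0.15 = 8.53°;  2α = 17.06°
n_0 = (-0.0161, -0.9999)
n_1 = (+0.9685, -0.2489)
n_2 = (+0.8857, +0.4642)
n_3 = (+0.6413, +0.7673)
n_4 = (+0.1707, +0.9853)
n_5 = (-0.7714, +0.6364)
n_6 = (-0.9409, -0.3386)
n_7 = (-0.6193, -0.7851)
  (0,1): δ = 103.49°  ·
  (0,2): δ = 61.42°  ·
  (0,3): δ = 38.97°  ·
  (0,4): δ = 8.90°  ✓
  (0,5): δ = 51.40°  ·
  (0,6): δ = 110.71°  ·
  (0,7): δ = 142.66°  ·
  (1,2): δ = 137.93°  ·
  (1,3): δ = 115.48°  ·
  (1,4): δ = 85.41°  ·
  (1,5): δ = 25.11°  ·
  (1,6): δ = 34.20°  ·
  (1,7): δ = 66.15°  ·
  (2,3): δ = 157.55°  ·
  (2,4): δ = 127.49°  ·
  (2,5): δ = 67.18°  ·
  (2,6): δ = 7.87°  ✓
  (2,7): δ = 24.07°  ·
  (3,4): δ = 149.94°  ·
  (3,5): δ = 89.63°  ·
  (3,6): δ = 30.32°  ·
  (3,7): δ = 1.63°  ✓
  (4,5): δ = 119.69°  ·
  (4,6): δ = 60.38°  ·
  (4,7): δ = 28.44°  ·
  (5,6): δ = 120.69°  ·
  (5,7): δ = 88.74°  ·
  (6,7): δ = 148.06°  ·
antipodal pairs: 3

count = 3; pairs: (0,4), (2,6), (3,7)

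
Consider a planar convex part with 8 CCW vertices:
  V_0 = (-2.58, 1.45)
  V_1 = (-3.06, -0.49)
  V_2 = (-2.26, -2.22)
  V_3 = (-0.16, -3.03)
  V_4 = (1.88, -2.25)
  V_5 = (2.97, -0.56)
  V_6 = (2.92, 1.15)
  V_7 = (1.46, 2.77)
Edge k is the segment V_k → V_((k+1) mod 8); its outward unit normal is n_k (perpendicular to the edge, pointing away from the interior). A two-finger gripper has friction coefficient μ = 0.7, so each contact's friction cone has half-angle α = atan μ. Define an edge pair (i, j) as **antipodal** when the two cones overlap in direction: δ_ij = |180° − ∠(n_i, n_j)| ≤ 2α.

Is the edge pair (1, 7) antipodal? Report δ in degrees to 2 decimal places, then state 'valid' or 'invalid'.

α = atan 0.7 = 34.99°;  2α = 69.98°
edge 1: e_1 = (+0.80, -1.73);  n_1 = (-0.9077, -0.4197)
edge 7: e_7 = (-4.04, -1.32);  n_7 = (-0.3106, +0.9505)
∠(n_1, n_7) = 96.72°
δ = |180° − 96.72°| = 83.28°
83.28° > 2α = 69.98°  →  invalid

δ = 83.28°, invalid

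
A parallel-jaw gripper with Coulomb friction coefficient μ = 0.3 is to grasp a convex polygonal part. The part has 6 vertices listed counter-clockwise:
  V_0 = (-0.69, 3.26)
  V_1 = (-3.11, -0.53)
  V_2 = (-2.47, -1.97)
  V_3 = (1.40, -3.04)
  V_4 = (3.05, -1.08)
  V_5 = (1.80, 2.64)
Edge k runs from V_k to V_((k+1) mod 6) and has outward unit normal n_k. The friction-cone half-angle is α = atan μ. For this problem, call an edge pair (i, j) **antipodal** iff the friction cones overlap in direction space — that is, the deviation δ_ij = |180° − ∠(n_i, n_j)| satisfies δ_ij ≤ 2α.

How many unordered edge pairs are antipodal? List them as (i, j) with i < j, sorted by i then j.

count = 3; pairs: (0,3), (1,4), (2,5)

α = atan 0.3 = 16.70°;  2α = 33.40°
n_0 = (-0.8428, +0.5382)
n_1 = (-0.9138, -0.4061)
n_2 = (-0.2665, -0.9638)
n_3 = (+0.7650, -0.6440)
n_4 = (+0.9479, +0.3185)
n_5 = (+0.2416, +0.9704)
  (0,1): δ = 123.48°  ·
  (0,2): δ = 72.90°  ·
  (0,3): δ = 7.53°  ✓
  (0,4): δ = 51.13°  ·
  (0,5): δ = 108.58°  ·
  (1,2): δ = 129.42°  ·
  (1,3): δ = 64.05°  ·
  (1,4): δ = 5.39°  ✓
  (1,5): δ = 52.06°  ·
  (2,3): δ = 114.64°  ·
  (2,4): δ = 55.97°  ·
  (2,5): δ = 1.47°  ✓
  (3,4): δ = 121.33°  ·
  (3,5): δ = 63.89°  ·
  (4,5): δ = 122.56°  ·
antipodal pairs: 3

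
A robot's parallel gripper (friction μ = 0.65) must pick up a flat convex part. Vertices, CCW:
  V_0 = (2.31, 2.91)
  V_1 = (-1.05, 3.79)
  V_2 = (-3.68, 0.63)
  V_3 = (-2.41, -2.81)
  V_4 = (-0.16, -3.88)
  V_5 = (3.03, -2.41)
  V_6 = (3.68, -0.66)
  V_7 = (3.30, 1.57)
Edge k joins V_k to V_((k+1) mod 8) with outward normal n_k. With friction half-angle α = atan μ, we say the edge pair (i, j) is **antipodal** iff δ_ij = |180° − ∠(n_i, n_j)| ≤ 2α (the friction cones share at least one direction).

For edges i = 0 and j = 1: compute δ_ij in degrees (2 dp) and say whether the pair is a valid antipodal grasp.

δ = 115.09°, invalid

α = atan 0.65 = 33.02°;  2α = 66.05°
edge 0: e_0 = (-3.36, +0.88);  n_0 = (+0.2534, +0.9674)
edge 1: e_1 = (-2.63, -3.16);  n_1 = (-0.7686, +0.6397)
∠(n_0, n_1) = 64.91°
δ = |180° − 64.91°| = 115.09°
115.09° > 2α = 66.05°  →  invalid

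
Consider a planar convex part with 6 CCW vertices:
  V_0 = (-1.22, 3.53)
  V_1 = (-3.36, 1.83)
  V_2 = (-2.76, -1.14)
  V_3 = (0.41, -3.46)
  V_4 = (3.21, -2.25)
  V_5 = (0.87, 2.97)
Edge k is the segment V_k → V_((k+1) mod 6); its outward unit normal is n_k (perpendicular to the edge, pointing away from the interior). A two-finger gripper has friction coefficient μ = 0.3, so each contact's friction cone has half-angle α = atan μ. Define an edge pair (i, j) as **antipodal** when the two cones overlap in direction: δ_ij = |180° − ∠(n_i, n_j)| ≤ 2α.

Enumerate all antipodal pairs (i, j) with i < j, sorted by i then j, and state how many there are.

α = atan 0.3 = 16.70°;  2α = 33.40°
n_0 = (-0.6220, +0.7830)
n_1 = (-0.9802, -0.1980)
n_2 = (-0.5906, -0.8070)
n_3 = (+0.3967, -0.9180)
n_4 = (+0.9125, +0.4091)
n_5 = (+0.2588, +0.9659)
  (0,1): δ = 117.04°  ·
  (0,2): δ = 74.66°  ·
  (0,3): δ = 15.09°  ✓
  (0,4): δ = 75.68°  ·
  (0,5): δ = 126.54°  ·
  (1,2): δ = 137.62°  ·
  (1,3): δ = 78.05°  ·
  (1,4): δ = 12.72°  ✓
  (1,5): δ = 63.58°  ·
  (2,3): δ = 120.43°  ·
  (2,4): δ = 29.66°  ✓
  (2,5): δ = 21.20°  ✓
  (3,4): δ = 89.23°  ·
  (3,5): δ = 38.37°  ·
  (4,5): δ = 129.15°  ·
antipodal pairs: 4

count = 4; pairs: (0,3), (1,4), (2,4), (2,5)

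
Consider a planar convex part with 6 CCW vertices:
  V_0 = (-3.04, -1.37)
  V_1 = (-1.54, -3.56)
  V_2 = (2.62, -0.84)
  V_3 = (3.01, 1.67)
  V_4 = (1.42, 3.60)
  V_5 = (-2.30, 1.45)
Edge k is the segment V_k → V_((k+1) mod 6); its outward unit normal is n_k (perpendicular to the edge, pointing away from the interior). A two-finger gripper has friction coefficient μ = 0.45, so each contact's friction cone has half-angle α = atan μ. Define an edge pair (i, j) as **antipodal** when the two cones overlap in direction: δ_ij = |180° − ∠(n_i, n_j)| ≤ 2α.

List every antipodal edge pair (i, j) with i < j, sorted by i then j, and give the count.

count = 5; pairs: (0,2), (0,3), (1,4), (1,5), (2,5)

α = atan 0.45 = 24.23°;  2α = 48.46°
n_0 = (-0.8250, -0.5651)
n_1 = (+0.5472, -0.8370)
n_2 = (+0.9881, -0.1535)
n_3 = (+0.7718, +0.6358)
n_4 = (-0.5004, +0.8658)
n_5 = (-0.9673, +0.2538)
  (0,1): δ = 91.23°  ·
  (0,2): δ = 43.24°  ✓
  (0,3): δ = 5.07°  ✓
  (0,4): δ = 85.62°  ·
  (0,5): δ = 130.89°  ·
  (1,2): δ = 132.01°  ·
  (1,3): δ = 83.70°  ·
  (1,4): δ = 3.15°  ✓
  (1,5): δ = 42.12°  ✓
  (2,3): δ = 131.69°  ·
  (2,4): δ = 51.14°  ·
  (2,5): δ = 5.87°  ✓
  (3,4): δ = 99.46°  ·
  (3,5): δ = 54.19°  ·
  (4,5): δ = 134.73°  ·
antipodal pairs: 5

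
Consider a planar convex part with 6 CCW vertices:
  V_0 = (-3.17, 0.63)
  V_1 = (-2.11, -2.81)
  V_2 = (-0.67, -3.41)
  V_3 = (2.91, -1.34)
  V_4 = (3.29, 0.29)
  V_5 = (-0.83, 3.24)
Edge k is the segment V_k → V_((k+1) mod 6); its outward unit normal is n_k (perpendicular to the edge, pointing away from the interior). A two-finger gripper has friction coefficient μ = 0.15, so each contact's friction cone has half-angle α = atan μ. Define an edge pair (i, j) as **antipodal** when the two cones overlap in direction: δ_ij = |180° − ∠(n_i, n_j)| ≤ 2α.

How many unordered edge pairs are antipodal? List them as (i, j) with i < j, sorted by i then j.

α = atan 0.15 = 8.53°;  2α = 17.06°
n_0 = (-0.9557, -0.2945)
n_1 = (-0.3846, -0.9231)
n_2 = (+0.5006, -0.8657)
n_3 = (+0.9739, -0.2270)
n_4 = (+0.5822, +0.8131)
n_5 = (-0.7446, +0.6675)
  (0,1): δ = 129.75°  ·
  (0,2): δ = 77.09°  ·
  (0,3): δ = 30.25°  ·
  (0,4): δ = 37.27°  ·
  (0,5): δ = 121.00°  ·
  (1,2): δ = 127.34°  ·
  (1,3): δ = 80.50°  ·
  (1,4): δ = 12.98°  ✓
  (1,5): δ = 70.74°  ·
  (2,3): δ = 133.16°  ·
  (2,4): δ = 65.64°  ·
  (2,5): δ = 18.09°  ·
  (3,4): δ = 112.48°  ·
  (3,5): δ = 28.75°  ·
  (4,5): δ = 96.27°  ·
antipodal pairs: 1

count = 1; pairs: (1,4)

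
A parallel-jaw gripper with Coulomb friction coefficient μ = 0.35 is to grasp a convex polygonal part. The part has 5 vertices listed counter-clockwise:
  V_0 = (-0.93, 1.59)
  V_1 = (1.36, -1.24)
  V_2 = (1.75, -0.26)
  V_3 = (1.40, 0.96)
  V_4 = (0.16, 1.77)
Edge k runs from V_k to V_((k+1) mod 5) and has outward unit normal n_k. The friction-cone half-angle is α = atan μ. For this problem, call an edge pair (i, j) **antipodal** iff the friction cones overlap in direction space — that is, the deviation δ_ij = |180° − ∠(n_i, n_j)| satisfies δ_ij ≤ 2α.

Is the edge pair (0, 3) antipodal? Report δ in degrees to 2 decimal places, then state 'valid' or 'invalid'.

δ = 17.87°, valid

α = atan 0.35 = 19.29°;  2α = 38.58°
edge 0: e_0 = (+2.29, -2.83);  n_0 = (-0.7774, -0.6290)
edge 3: e_3 = (-1.24, +0.81);  n_3 = (+0.5469, +0.8372)
∠(n_0, n_3) = 162.13°
δ = |180° − 162.13°| = 17.87°
17.87° ≤ 2α = 38.58°  →  valid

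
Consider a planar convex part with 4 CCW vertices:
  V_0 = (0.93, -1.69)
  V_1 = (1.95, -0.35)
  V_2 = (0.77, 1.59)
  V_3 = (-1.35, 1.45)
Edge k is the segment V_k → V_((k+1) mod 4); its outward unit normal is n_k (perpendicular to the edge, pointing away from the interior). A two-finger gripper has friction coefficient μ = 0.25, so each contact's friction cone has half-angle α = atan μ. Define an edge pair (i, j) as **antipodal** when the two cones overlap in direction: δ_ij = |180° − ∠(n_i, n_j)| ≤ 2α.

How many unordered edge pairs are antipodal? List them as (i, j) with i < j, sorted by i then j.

count = 1; pairs: (1,3)

α = atan 0.25 = 14.04°;  2α = 28.07°
n_0 = (+0.7957, -0.6057)
n_1 = (+0.8544, +0.5197)
n_2 = (-0.0659, +0.9978)
n_3 = (-0.8092, -0.5876)
  (0,1): δ = 111.41°  ·
  (0,2): δ = 48.94°  ·
  (0,3): δ = 73.26°  ·
  (1,2): δ = 117.53°  ·
  (1,3): δ = 4.67°  ✓
  (2,3): δ = 57.79°  ·
antipodal pairs: 1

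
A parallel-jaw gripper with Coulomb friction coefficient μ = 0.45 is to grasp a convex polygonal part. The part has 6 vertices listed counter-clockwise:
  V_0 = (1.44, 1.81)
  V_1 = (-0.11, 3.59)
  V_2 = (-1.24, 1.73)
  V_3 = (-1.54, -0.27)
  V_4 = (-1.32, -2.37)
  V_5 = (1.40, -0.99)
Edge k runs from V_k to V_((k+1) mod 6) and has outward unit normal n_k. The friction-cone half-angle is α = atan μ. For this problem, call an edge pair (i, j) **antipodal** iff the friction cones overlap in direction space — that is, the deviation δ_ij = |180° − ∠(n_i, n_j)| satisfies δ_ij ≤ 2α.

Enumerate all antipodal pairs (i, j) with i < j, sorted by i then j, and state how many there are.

α = atan 0.45 = 24.23°;  2α = 48.46°
n_0 = (+0.7541, +0.6567)
n_1 = (-0.8546, +0.5192)
n_2 = (-0.9889, +0.1483)
n_3 = (-0.9946, -0.1042)
n_4 = (+0.4525, -0.8918)
n_5 = (+0.9999, -0.0143)
  (0,1): δ = 72.33°  ·
  (0,2): δ = 49.58°  ·
  (0,3): δ = 35.07°  ✓
  (0,4): δ = 75.85°  ·
  (0,5): δ = 138.13°  ·
  (1,2): δ = 157.25°  ·
  (1,3): δ = 142.74°  ·
  (1,4): δ = 31.82°  ✓
  (1,5): δ = 30.46°  ✓
  (2,3): δ = 165.49°  ·
  (2,4): δ = 54.57°  ·
  (2,5): δ = 7.71°  ✓
  (3,4): δ = 69.08°  ·
  (3,5): δ = 6.80°  ✓
  (4,5): δ = 117.72°  ·
antipodal pairs: 5

count = 5; pairs: (0,3), (1,4), (1,5), (2,5), (3,5)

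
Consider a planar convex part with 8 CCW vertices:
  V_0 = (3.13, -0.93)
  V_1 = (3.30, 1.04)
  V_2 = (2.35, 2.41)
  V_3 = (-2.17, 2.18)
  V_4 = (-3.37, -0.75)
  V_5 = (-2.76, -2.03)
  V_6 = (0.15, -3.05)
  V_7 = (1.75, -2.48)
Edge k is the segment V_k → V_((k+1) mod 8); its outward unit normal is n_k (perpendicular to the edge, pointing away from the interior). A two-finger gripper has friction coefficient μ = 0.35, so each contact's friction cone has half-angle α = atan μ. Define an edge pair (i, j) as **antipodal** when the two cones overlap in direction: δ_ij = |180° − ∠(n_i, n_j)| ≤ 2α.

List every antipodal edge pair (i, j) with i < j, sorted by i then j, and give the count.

count = 7; pairs: (0,3), (0,4), (1,4), (1,5), (2,5), (2,6), (3,7)

α = atan 0.35 = 19.29°;  2α = 38.58°
n_0 = (+0.9963, -0.0860)
n_1 = (+0.8218, +0.5698)
n_2 = (-0.0508, +0.9987)
n_3 = (-0.9254, +0.3790)
n_4 = (-0.9027, -0.4302)
n_5 = (-0.3308, -0.9437)
n_6 = (+0.3356, -0.9420)
n_7 = (+0.7469, -0.6650)
  (0,1): δ = 140.33°  ·
  (0,2): δ = 82.15°  ·
  (0,3): δ = 17.34°  ✓
  (0,4): δ = 30.41°  ✓
  (0,5): δ = 75.62°  ·
  (0,6): δ = 114.54°  ·
  (0,7): δ = 143.25°  ·
  (1,2): δ = 121.83°  ·
  (1,3): δ = 57.01°  ·
  (1,4): δ = 9.26°  ✓
  (1,5): δ = 35.95°  ✓
  (1,6): δ = 74.87°  ·
  (1,7): δ = 103.58°  ·
  (2,3): δ = 115.18°  ·
  (2,4): δ = 67.43°  ·
  (2,5): δ = 22.23°  ✓
  (2,6): δ = 16.70°  ✓
  (2,7): δ = 45.41°  ·
  (3,4): δ = 132.25°  ·
  (3,5): δ = 87.04°  ·
  (3,6): δ = 48.12°  ·
  (3,7): δ = 19.41°  ✓
  (4,5): δ = 134.80°  ·
  (4,6): δ = 95.87°  ·
  (4,7): δ = 67.16°  ·
  (5,6): δ = 141.08°  ·
  (5,7): δ = 112.36°  ·
  (6,7): δ = 151.29°  ·
antipodal pairs: 7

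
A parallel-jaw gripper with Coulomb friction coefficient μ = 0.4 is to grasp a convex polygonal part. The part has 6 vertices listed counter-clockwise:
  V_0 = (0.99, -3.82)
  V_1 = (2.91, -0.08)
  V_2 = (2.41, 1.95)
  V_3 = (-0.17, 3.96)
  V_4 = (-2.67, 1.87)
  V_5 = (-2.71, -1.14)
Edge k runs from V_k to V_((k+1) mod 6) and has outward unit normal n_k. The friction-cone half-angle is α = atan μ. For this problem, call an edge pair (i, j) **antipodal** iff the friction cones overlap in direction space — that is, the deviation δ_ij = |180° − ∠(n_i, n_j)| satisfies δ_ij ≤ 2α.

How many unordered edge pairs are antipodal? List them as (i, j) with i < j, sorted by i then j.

count = 5; pairs: (0,3), (0,4), (1,4), (1,5), (2,5)

α = atan 0.4 = 21.80°;  2α = 43.60°
n_0 = (+0.8896, -0.4567)
n_1 = (+0.9710, +0.2392)
n_2 = (+0.6146, +0.7889)
n_3 = (-0.6414, +0.7672)
n_4 = (-0.9999, +0.0133)
n_5 = (-0.5866, -0.8099)
  (0,1): δ = 138.99°  ·
  (0,2): δ = 100.75°  ·
  (0,3): δ = 22.93°  ✓
  (0,4): δ = 26.41°  ✓
  (0,5): δ = 81.26°  ·
  (1,2): δ = 141.76°  ·
  (1,3): δ = 63.94°  ·
  (1,4): δ = 14.60°  ✓
  (1,5): δ = 40.25°  ✓
  (2,3): δ = 102.18°  ·
  (2,4): δ = 52.84°  ·
  (2,5): δ = 2.00°  ✓
  (3,4): δ = 130.66°  ·
  (3,5): δ = 75.81°  ·
  (4,5): δ = 125.16°  ·
antipodal pairs: 5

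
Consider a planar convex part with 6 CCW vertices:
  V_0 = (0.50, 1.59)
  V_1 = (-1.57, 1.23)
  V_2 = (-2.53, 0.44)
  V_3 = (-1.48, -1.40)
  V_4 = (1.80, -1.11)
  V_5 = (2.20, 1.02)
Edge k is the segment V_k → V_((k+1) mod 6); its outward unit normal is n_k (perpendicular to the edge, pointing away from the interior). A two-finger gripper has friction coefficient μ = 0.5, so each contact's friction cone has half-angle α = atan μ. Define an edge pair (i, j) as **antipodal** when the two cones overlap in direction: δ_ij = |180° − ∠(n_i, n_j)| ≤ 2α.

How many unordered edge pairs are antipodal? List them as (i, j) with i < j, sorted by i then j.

count = 6; pairs: (0,3), (1,3), (1,4), (2,4), (2,5), (3,5)

α = atan 0.5 = 26.57°;  2α = 53.13°
n_0 = (-0.1713, +0.9852)
n_1 = (-0.6354, +0.7722)
n_2 = (-0.8685, -0.4956)
n_3 = (+0.0881, -0.9961)
n_4 = (+0.9828, -0.1846)
n_5 = (+0.3179, +0.9481)
  (0,1): δ = 150.41°  ·
  (0,2): δ = 70.15°  ·
  (0,3): δ = 4.81°  ✓
  (0,4): δ = 69.50°  ·
  (0,5): δ = 151.60°  ·
  (1,2): δ = 99.74°  ·
  (1,3): δ = 34.40°  ✓
  (1,4): δ = 39.91°  ✓
  (1,5): δ = 122.01°  ·
  (2,3): δ = 114.66°  ·
  (2,4): δ = 40.35°  ✓
  (2,5): δ = 41.75°  ✓
  (3,4): δ = 105.69°  ·
  (3,5): δ = 23.59°  ✓
  (4,5): δ = 97.90°  ·
antipodal pairs: 6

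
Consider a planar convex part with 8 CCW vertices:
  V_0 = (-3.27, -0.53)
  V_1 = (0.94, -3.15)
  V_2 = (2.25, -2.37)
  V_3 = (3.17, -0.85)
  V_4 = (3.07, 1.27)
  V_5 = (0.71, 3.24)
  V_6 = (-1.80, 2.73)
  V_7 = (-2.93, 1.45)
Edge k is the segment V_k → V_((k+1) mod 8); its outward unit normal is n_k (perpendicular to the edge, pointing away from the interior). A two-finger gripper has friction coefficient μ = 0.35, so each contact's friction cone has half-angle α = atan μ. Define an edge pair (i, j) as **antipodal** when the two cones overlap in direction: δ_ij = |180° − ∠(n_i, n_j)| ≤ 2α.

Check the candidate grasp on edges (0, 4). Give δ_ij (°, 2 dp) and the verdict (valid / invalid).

α = atan 0.35 = 19.29°;  2α = 38.58°
edge 0: e_0 = (+4.21, -2.62);  n_0 = (-0.5284, -0.8490)
edge 4: e_4 = (-2.36, +1.97);  n_4 = (+0.6408, +0.7677)
∠(n_0, n_4) = 172.04°
δ = |180° − 172.04°| = 7.96°
7.96° ≤ 2α = 38.58°  →  valid

δ = 7.96°, valid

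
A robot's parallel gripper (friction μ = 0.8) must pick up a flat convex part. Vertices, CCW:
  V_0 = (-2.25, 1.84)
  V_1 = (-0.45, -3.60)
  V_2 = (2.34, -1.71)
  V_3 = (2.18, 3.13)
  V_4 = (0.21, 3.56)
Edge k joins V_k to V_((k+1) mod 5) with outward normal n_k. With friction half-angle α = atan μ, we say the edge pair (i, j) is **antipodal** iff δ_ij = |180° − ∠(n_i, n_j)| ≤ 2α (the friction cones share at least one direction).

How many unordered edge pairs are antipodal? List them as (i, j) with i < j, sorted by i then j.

α = atan 0.8 = 38.66°;  2α = 77.32°
n_0 = (-0.9494, -0.3141)
n_1 = (+0.5608, -0.8279)
n_2 = (+0.9995, +0.0330)
n_3 = (+0.2133, +0.9770)
n_4 = (-0.5730, +0.8195)
  (0,1): δ = 74.19°  ✓
  (0,2): δ = 16.42°  ✓
  (0,3): δ = 59.38°  ✓
  (0,4): δ = 106.65°  ·
  (1,2): δ = 122.22°  ·
  (1,3): δ = 46.43°  ✓
  (1,4): δ = 0.85°  ✓
  (2,3): δ = 104.21°  ·
  (2,4): δ = 56.93°  ✓
  (3,4): δ = 132.73°  ·
antipodal pairs: 6

count = 6; pairs: (0,1), (0,2), (0,3), (1,3), (1,4), (2,4)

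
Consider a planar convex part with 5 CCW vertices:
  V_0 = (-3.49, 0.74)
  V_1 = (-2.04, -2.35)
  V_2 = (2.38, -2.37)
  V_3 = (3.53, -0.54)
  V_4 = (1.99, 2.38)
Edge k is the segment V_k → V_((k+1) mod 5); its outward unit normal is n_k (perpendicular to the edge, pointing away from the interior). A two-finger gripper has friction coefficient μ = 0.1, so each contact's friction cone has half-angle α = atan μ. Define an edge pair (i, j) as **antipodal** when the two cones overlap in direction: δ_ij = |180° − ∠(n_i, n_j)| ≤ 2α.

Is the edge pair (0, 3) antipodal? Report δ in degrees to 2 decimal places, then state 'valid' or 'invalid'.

α = atan 0.1 = 5.71°;  2α = 11.42°
edge 0: e_0 = (+1.45, -3.09);  n_0 = (-0.9053, -0.4248)
edge 3: e_3 = (-1.54, +2.92);  n_3 = (+0.8845, +0.4665)
∠(n_0, n_3) = 177.33°
δ = |180° − 177.33°| = 2.67°
2.67° ≤ 2α = 11.42°  →  valid

δ = 2.67°, valid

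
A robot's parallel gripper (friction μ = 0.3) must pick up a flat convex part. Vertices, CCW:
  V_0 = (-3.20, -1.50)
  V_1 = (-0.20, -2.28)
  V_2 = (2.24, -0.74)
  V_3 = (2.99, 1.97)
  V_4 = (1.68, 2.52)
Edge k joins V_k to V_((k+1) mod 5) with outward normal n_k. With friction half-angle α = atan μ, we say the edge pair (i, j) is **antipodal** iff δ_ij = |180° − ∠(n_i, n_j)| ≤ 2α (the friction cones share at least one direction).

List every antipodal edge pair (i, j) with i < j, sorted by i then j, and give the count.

α = atan 0.3 = 16.70°;  2α = 33.40°
n_0 = (-0.2516, -0.9678)
n_1 = (+0.5337, -0.8457)
n_2 = (+0.9638, -0.2667)
n_3 = (+0.3871, +0.9220)
n_4 = (-0.6358, +0.7718)
  (0,1): δ = 133.17°  ·
  (0,2): δ = 90.90°  ·
  (0,3): δ = 8.20°  ✓
  (0,4): δ = 54.05°  ·
  (1,2): δ = 137.73°  ·
  (1,3): δ = 55.03°  ·
  (1,4): δ = 7.22°  ✓
  (2,3): δ = 97.31°  ·
  (2,4): δ = 35.05°  ·
  (3,4): δ = 117.74°  ·
antipodal pairs: 2

count = 2; pairs: (0,3), (1,4)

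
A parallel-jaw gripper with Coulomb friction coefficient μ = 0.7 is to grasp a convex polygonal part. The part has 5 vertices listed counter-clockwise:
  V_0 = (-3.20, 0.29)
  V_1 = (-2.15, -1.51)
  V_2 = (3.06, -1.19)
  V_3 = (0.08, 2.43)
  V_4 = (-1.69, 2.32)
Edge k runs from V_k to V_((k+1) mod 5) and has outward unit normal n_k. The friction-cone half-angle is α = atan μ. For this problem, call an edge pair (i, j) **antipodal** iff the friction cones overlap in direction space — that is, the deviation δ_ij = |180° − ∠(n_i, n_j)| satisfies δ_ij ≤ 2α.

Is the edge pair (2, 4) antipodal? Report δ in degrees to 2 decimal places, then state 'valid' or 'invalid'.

α = atan 0.7 = 34.99°;  2α = 69.98°
edge 2: e_2 = (-2.98, +3.62);  n_2 = (+0.7721, +0.6356)
edge 4: e_4 = (-1.51, -2.03);  n_4 = (-0.8024, +0.5968)
∠(n_2, n_4) = 103.90°
δ = |180° − 103.90°| = 76.10°
76.10° > 2α = 69.98°  →  invalid

δ = 76.10°, invalid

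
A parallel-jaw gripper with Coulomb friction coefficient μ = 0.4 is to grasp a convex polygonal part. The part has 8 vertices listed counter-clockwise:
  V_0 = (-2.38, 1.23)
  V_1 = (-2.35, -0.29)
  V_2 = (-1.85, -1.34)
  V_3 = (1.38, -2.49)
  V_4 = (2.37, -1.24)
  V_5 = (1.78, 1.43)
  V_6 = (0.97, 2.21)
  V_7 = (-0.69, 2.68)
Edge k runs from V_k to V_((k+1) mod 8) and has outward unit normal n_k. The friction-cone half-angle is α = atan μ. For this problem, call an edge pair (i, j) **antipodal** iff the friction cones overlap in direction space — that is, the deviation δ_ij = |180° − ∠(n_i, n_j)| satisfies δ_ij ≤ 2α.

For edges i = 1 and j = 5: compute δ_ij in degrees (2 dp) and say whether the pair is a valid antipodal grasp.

δ = 20.62°, valid

α = atan 0.4 = 21.80°;  2α = 43.60°
edge 1: e_1 = (+0.50, -1.05);  n_1 = (-0.9029, -0.4299)
edge 5: e_5 = (-0.81, +0.78);  n_5 = (+0.6936, +0.7203)
∠(n_1, n_5) = 159.38°
δ = |180° − 159.38°| = 20.62°
20.62° ≤ 2α = 43.60°  →  valid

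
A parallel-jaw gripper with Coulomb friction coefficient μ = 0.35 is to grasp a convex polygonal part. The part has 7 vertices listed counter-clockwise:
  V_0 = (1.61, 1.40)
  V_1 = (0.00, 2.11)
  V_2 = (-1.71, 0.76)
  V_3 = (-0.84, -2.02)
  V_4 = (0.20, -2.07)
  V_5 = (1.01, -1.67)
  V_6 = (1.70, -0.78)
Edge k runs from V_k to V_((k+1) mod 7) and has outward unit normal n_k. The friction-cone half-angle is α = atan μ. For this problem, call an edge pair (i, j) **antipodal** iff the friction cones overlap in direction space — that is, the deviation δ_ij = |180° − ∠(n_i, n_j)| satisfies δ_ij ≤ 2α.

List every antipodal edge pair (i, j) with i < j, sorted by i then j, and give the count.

α = atan 0.35 = 19.29°;  2α = 38.58°
n_0 = (+0.4035, +0.9150)
n_1 = (-0.6196, +0.7849)
n_2 = (-0.9544, -0.2987)
n_3 = (-0.0480, -0.9988)
n_4 = (+0.4428, -0.8966)
n_5 = (+0.7903, -0.6127)
n_6 = (+0.9991, +0.0412)
  (0,1): δ = 117.91°  ·
  (0,2): δ = 48.83°  ·
  (0,3): δ = 21.04°  ✓
  (0,4): δ = 50.08°  ·
  (0,5): δ = 76.01°  ·
  (0,6): δ = 116.16°  ·
  (1,2): δ = 110.91°  ·
  (1,3): δ = 41.04°  ·
  (1,4): δ = 12.01°  ✓
  (1,5): δ = 13.92°  ✓
  (1,6): δ = 54.07°  ·
  (2,3): δ = 110.13°  ·
  (2,4): δ = 81.10°  ·
  (2,5): δ = 55.16°  ·
  (2,6): δ = 15.01°  ✓
  (3,4): δ = 150.97°  ·
  (3,5): δ = 125.03°  ·
  (3,6): δ = 84.88°  ·
  (4,5): δ = 154.07°  ·
  (4,6): δ = 113.92°  ·
  (5,6): δ = 139.85°  ·
antipodal pairs: 4

count = 4; pairs: (0,3), (1,4), (1,5), (2,6)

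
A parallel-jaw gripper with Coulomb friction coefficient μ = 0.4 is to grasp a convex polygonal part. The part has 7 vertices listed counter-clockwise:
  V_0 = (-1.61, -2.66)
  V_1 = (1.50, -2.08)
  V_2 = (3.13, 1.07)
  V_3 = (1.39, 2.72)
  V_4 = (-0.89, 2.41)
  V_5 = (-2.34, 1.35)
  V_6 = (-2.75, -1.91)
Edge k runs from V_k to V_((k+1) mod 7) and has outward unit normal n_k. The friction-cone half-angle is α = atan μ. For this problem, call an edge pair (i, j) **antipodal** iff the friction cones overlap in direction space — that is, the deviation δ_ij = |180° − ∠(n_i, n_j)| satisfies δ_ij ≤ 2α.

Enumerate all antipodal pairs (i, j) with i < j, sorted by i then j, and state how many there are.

α = atan 0.4 = 21.80°;  2α = 43.60°
n_0 = (+0.1833, -0.9831)
n_1 = (+0.8881, -0.4596)
n_2 = (+0.6881, +0.7256)
n_3 = (-0.1347, +0.9909)
n_4 = (-0.5902, +0.8073)
n_5 = (-0.9922, +0.1248)
n_6 = (-0.5496, -0.8354)
  (0,1): δ = 127.92°  ·
  (0,2): δ = 54.04°  ·
  (0,3): δ = 2.82°  ✓
  (0,4): δ = 25.60°  ✓
  (0,5): δ = 72.27°  ·
  (0,6): δ = 136.10°  ·
  (1,2): δ = 106.12°  ·
  (1,3): δ = 54.90°  ·
  (1,4): δ = 26.47°  ✓
  (1,5): δ = 20.19°  ✓
  (1,6): δ = 84.02°  ·
  (2,3): δ = 128.78°  ·
  (2,4): δ = 100.35°  ·
  (2,5): δ = 53.69°  ·
  (2,6): δ = 10.14°  ✓
  (3,4): δ = 151.57°  ·
  (3,5): δ = 104.91°  ·
  (3,6): δ = 41.08°  ✓
  (4,5): δ = 133.34°  ·
  (4,6): δ = 69.51°  ·
  (5,6): δ = 116.17°  ·
antipodal pairs: 6

count = 6; pairs: (0,3), (0,4), (1,4), (1,5), (2,6), (3,6)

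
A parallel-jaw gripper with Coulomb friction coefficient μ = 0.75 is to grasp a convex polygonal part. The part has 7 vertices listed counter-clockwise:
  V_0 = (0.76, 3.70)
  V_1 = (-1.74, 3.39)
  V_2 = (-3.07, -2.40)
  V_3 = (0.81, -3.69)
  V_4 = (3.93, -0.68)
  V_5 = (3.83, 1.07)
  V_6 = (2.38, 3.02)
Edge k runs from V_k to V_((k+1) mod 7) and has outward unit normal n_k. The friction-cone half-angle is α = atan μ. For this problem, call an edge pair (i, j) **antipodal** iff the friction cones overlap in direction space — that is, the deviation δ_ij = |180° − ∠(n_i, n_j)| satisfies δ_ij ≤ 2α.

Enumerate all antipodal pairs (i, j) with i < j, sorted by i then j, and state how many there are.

count = 9; pairs: (0,2), (0,3), (1,3), (1,4), (1,5), (2,4), (2,5), (2,6), (3,6)

α = atan 0.75 = 36.87°;  2α = 73.74°
n_0 = (-0.1231, +0.9924)
n_1 = (-0.9746, +0.2239)
n_2 = (-0.3155, -0.9489)
n_3 = (+0.6943, -0.7197)
n_4 = (+0.9984, +0.0570)
n_5 = (+0.8025, +0.5967)
n_6 = (+0.3870, +0.9221)
  (0,1): δ = 110.01°  ·
  (0,2): δ = 25.46°  ✓
  (0,3): δ = 36.90°  ✓
  (0,4): δ = 86.20°  ·
  (0,5): δ = 119.57°  ·
  (0,6): δ = 150.16°  ·
  (1,2): δ = 95.45°  ·
  (1,3): δ = 33.09°  ✓
  (1,4): δ = 16.21°  ✓
  (1,5): δ = 49.57°  ✓
  (1,6): δ = 80.17°  ·
  (2,3): δ = 117.64°  ·
  (2,4): δ = 68.34°  ✓
  (2,5): δ = 34.98°  ✓
  (2,6): δ = 4.38°  ✓
  (3,4): δ = 130.70°  ·
  (3,5): δ = 97.34°  ·
  (3,6): δ = 66.74°  ✓
  (4,5): δ = 146.64°  ·
  (4,6): δ = 116.04°  ·
  (5,6): δ = 149.40°  ·
antipodal pairs: 9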